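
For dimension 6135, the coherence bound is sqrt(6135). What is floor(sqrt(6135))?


78^2 = 6084 <= 6135 < 6241 = 79^2, so 78 <= sqrt(6135) < 79.
floor(sqrt(6135)) = 78.

78


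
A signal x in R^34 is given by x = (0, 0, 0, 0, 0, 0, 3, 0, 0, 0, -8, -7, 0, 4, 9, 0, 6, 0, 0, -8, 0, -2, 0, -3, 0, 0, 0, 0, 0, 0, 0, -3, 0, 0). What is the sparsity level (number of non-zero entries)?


Non-zero positions: [6, 10, 11, 13, 14, 16, 19, 21, 23, 31].
Sparsity = 10.

10


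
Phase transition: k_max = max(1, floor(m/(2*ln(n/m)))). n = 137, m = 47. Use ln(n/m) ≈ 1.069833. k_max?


n/m = 137/47.
ln(n/m) ≈ 1.069833.
2*ln(n/m) ≈ 2.139666.
m/(2*ln(n/m)) ≈ 47/2.139666 ≈ 21.966.
floor = 21.
k_max = max(1, 21) = 21.

21


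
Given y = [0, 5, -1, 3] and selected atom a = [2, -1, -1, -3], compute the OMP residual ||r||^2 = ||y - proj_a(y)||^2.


a^T a = 15.
a^T y = -13.
coeff = -13/15 = -13/15.
||r||^2 = 356/15.

356/15


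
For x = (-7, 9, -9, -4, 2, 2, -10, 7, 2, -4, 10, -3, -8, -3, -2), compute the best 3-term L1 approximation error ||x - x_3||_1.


Sorted |x_i| descending: [10, 10, 9, 9, 8, 7, 7, 4, 4, 3, 3, 2, 2, 2, 2]
Keep top 3: [10, 10, 9]
Tail entries: [9, 8, 7, 7, 4, 4, 3, 3, 2, 2, 2, 2]
L1 error = sum of tail = 53.

53


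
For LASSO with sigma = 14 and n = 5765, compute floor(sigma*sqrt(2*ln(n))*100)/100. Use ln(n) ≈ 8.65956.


ln(5765) ≈ 8.65956.
2*ln(n) ≈ 17.31912.
sqrt(2*ln(n)) ≈ sqrt(17.31912) ≈ 4.161625.
lambda ≈ 14*4.161625 = 58.26275.
floor(lambda*100)/100 = 58.26.

58.26


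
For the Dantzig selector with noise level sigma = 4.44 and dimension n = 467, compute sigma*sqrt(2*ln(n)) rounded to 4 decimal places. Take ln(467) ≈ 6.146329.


ln(467) ≈ 6.146329.
2*ln(n) ≈ 12.292658.
sqrt(2*ln(n)) ≈ sqrt(12.292658) ≈ 3.506089.
threshold ≈ 4.44*3.506089 = 15.56703516 ≈ 15.5670.

15.5670


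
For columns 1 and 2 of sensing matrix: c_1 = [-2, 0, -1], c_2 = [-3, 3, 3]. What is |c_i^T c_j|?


Inner product: -2*-3 + 0*3 + -1*3
Products: [6, 0, -3]
Sum = 3.
|dot| = 3.

3


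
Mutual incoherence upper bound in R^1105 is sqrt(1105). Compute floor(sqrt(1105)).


33^2 = 1089 <= 1105 < 1156 = 34^2, so 33 <= sqrt(1105) < 34.
floor(sqrt(1105)) = 33.

33


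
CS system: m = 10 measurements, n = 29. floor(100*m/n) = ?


100*m/n = 100*10/29 ≈ 34.4828.
floor = 34.

34


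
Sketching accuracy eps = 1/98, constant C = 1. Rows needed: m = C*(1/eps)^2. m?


1/eps = 98.
(1/eps)^2 = 9604.
m = 1*9604 = 9604.

9604


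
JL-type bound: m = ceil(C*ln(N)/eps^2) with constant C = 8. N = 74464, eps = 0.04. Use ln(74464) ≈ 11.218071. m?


ln(74464) ≈ 11.218071.
eps^2 = 0.04^2 = 0.0016.
C*ln(N)/eps^2 ≈ 8*11.218071/0.0016 ≈ 56090.355.
m = ceil(56090.355) = 56091.

56091


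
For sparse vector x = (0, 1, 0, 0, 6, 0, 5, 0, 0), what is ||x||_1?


Non-zero entries: [(1, 1), (4, 6), (6, 5)]
Absolute values: [1, 6, 5]
||x||_1 = sum = 12.

12


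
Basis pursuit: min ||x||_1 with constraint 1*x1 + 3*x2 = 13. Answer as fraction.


Axis intercepts:
  x1 = 13, x2 = 0: L1 = 13
  x1 = 0, x2 = 13/3: L1 = 13/3
x* = (0, 13/3)
||x*||_1 = 13/3.

13/3


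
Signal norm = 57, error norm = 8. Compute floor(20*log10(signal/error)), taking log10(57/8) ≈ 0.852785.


||x||/||e|| = 57/8.
log10(57/8) ≈ 0.852785.
20*log10(||x||/||e||) ≈ 20*0.852785 = 17.0557.
floor(17.0557) = 17.

17


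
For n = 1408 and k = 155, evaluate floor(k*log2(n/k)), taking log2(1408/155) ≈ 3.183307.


log2(n/k) = log2(1408/155) ≈ 3.183307.
k*log2(n/k) ≈ 155*3.183307 = 493.412585.
floor(493.412585) = 493.

493


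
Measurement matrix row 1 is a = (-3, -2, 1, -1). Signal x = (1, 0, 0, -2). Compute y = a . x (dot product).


Non-zero terms: ['-3*1', '-1*-2']
Products: [-3, 2]
y = sum = -1.

-1


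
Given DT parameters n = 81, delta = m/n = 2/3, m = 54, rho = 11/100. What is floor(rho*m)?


m = 2/3*81 = 54.
rho = 11/100.
rho*m = 11/100*54 = 5.94.
k = floor(5.94) = 5.

5


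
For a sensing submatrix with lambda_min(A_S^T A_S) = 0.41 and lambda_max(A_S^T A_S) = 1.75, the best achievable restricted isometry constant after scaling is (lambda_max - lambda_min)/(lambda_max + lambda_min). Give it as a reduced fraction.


lambda_max - lambda_min = 1.75 - 0.41 = 1.34.
lambda_max + lambda_min = 1.75 + 0.41 = 2.16.
delta = 1.34/2.16 = 134/216 = 67/108.

67/108


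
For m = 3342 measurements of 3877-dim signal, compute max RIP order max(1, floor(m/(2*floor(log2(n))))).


floor(log2(3877)) = 11.
2*11 = 22.
m/(2*floor(log2(n))) = 3342/22 ≈ 151.9091.
floor = 151.
k = max(1, 151) = 151.

151


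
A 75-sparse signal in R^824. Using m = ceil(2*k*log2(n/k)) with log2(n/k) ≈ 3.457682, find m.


log2(n/k) = log2(824/75) ≈ 3.457682.
2*k*log2(n/k) ≈ 2*75*3.457682 = 518.6523.
m = ceil(518.6523) = 519.

519


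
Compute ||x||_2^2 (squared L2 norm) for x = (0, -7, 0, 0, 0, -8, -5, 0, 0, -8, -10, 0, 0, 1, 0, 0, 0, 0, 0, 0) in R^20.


Non-zero entries: [(1, -7), (5, -8), (6, -5), (9, -8), (10, -10), (13, 1)]
Squares: [49, 64, 25, 64, 100, 1]
||x||_2^2 = sum = 303.

303


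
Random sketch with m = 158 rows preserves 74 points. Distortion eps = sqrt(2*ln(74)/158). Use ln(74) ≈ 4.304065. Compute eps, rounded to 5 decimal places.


ln(74) ≈ 4.304065.
2*ln(N)/m ≈ 2*4.304065/158 ≈ 0.05448184.
eps = sqrt(0.05448184) ≈ 0.2334135 ≈ 0.23341.

0.23341


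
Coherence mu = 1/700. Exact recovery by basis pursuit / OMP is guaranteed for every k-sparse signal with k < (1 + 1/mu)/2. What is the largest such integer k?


1/mu = 700.
1 + 1/mu = 701.
(1 + 1/mu)/2 = 350.5 is not an integer, so k_max = floor(350.5) = 350.

350


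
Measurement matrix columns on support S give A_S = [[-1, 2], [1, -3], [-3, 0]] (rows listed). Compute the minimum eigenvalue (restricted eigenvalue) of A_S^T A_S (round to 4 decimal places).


A_S^T A_S = [[11, -5], [-5, 13]].
trace = 24.
det = 118.
disc = trace^2 - 4*det = 576 - 4*118 = 104.
sqrt(104) ≈ 10.198039.
lam_min = (24 - sqrt(104))/2 ≈ (24 - 10.198039)/2 = 6.9009805 ≈ 6.9010.

6.9010


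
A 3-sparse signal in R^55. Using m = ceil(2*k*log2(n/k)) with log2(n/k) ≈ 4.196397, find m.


log2(n/k) = log2(55/3) ≈ 4.196397.
2*k*log2(n/k) ≈ 2*3*4.196397 = 25.178382.
m = ceil(25.178382) = 26.

26


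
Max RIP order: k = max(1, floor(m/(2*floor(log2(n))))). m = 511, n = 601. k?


floor(log2(601)) = 9.
2*9 = 18.
m/(2*floor(log2(n))) = 511/18 ≈ 28.3889.
floor = 28.
k = max(1, 28) = 28.

28


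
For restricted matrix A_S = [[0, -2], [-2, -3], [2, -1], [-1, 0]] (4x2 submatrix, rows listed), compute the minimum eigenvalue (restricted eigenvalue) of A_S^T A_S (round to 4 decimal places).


A_S^T A_S = [[9, 4], [4, 14]].
trace = 23.
det = 110.
disc = trace^2 - 4*det = 529 - 4*110 = 89.
sqrt(89) ≈ 9.433981.
lam_min = (23 - sqrt(89))/2 ≈ (23 - 9.433981)/2 = 6.7830095 ≈ 6.7830.

6.7830


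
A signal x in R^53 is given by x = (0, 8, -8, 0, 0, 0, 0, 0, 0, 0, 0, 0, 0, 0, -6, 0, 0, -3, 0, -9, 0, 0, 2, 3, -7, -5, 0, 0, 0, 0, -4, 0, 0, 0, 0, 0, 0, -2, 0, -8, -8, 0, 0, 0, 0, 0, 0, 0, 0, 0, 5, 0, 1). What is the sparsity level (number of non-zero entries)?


Non-zero positions: [1, 2, 14, 17, 19, 22, 23, 24, 25, 30, 37, 39, 40, 50, 52].
Sparsity = 15.

15


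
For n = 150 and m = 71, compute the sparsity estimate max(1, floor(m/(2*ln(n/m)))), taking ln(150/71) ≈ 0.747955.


n/m = 150/71.
ln(n/m) ≈ 0.747955.
2*ln(n/m) ≈ 1.49591.
m/(2*ln(n/m)) ≈ 71/1.49591 ≈ 47.4627.
floor = 47.
k_max = max(1, 47) = 47.

47


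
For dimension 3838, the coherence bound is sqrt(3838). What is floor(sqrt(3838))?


61^2 = 3721 <= 3838 < 3844 = 62^2, so 61 <= sqrt(3838) < 62.
floor(sqrt(3838)) = 61.

61


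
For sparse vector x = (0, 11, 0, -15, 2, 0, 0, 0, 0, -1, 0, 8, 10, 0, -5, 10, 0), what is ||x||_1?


Non-zero entries: [(1, 11), (3, -15), (4, 2), (9, -1), (11, 8), (12, 10), (14, -5), (15, 10)]
Absolute values: [11, 15, 2, 1, 8, 10, 5, 10]
||x||_1 = sum = 62.

62


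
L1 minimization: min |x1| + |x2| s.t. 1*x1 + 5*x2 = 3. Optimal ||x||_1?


Axis intercepts:
  x1 = 3, x2 = 0: L1 = 3
  x1 = 0, x2 = 3/5: L1 = 3/5
x* = (0, 3/5)
||x*||_1 = 3/5.

3/5


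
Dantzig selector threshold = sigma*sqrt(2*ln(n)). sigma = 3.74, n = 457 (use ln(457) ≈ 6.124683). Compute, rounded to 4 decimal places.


ln(457) ≈ 6.124683.
2*ln(n) ≈ 12.249366.
sqrt(2*ln(n)) ≈ sqrt(12.249366) ≈ 3.499909.
threshold ≈ 3.74*3.499909 = 13.08965966 ≈ 13.0897.

13.0897


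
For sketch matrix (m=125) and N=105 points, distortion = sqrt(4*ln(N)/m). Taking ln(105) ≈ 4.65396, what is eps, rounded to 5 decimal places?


ln(105) ≈ 4.65396.
4*ln(N)/m ≈ 4*4.65396/125 ≈ 0.14892672.
eps = sqrt(0.14892672) ≈ 0.3859102 ≈ 0.38591.

0.38591


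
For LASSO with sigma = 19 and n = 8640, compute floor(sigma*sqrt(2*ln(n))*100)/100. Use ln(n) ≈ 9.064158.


ln(8640) ≈ 9.064158.
2*ln(n) ≈ 18.128316.
sqrt(2*ln(n)) ≈ sqrt(18.128316) ≈ 4.257736.
lambda ≈ 19*4.257736 = 80.896984.
floor(lambda*100)/100 = 80.89.

80.89


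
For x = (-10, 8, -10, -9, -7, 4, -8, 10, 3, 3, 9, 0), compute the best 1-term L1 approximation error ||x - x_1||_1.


Sorted |x_i| descending: [10, 10, 10, 9, 9, 8, 8, 7, 4, 3, 3, 0]
Keep top 1: [10]
Tail entries: [10, 10, 9, 9, 8, 8, 7, 4, 3, 3, 0]
L1 error = sum of tail = 71.

71


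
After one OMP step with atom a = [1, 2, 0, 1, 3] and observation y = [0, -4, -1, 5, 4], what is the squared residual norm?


a^T a = 15.
a^T y = 9.
coeff = 9/15 = 3/5.
||r||^2 = 263/5.

263/5


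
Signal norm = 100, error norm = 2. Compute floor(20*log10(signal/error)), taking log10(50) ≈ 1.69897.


||x||/||e|| = 100/2 = 50.
log10(50) ≈ 1.69897.
20*log10(||x||/||e||) ≈ 20*1.69897 = 33.9794.
floor(33.9794) = 33.

33


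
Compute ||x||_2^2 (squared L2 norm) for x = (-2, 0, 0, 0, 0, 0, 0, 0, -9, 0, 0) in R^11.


Non-zero entries: [(0, -2), (8, -9)]
Squares: [4, 81]
||x||_2^2 = sum = 85.

85


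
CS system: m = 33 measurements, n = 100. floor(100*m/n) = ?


100*m/n = 100*33/100 ≈ 33.0.
floor = 33.

33


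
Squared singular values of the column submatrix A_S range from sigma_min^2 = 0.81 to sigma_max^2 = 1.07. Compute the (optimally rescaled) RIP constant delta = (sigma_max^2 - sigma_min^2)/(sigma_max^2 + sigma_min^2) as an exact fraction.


lambda_max - lambda_min = 1.07 - 0.81 = 0.26.
lambda_max + lambda_min = 1.07 + 0.81 = 1.88.
delta = 0.26/1.88 = 26/188 = 13/94.

13/94


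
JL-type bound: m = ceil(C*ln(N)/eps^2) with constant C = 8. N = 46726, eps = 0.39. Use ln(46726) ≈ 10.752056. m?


ln(46726) ≈ 10.752056.
eps^2 = 0.39^2 = 0.1521.
C*ln(N)/eps^2 ≈ 8*10.752056/0.1521 ≈ 565.5256.
m = ceil(565.5256) = 566.

566


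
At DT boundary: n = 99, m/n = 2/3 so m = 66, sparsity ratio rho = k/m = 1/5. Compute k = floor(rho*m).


m = 2/3*99 = 66.
rho = 1/5.
rho*m = 1/5*66 = 13.2.
k = floor(13.2) = 13.

13


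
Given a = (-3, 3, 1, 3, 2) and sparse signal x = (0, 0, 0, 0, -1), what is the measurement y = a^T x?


Non-zero terms: ['2*-1']
Products: [-2]
y = sum = -2.

-2


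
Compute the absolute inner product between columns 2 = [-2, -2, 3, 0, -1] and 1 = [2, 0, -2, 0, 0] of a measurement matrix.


Inner product: -2*2 + -2*0 + 3*-2 + 0*0 + -1*0
Products: [-4, 0, -6, 0, 0]
Sum = -10.
|dot| = 10.

10


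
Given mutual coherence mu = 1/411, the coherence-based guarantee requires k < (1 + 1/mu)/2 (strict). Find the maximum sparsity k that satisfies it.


1/mu = 411.
1 + 1/mu = 412.
(1 + 1/mu)/2 = 206 is an integer and the inequality is strict, so k_max = 206 - 1 = 205.

205


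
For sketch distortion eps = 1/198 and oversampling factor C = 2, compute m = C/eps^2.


1/eps = 198.
(1/eps)^2 = 39204.
m = 2*39204 = 78408.

78408


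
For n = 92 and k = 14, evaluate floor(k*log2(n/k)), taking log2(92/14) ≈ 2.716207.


log2(n/k) = log2(92/14) ≈ 2.716207.
k*log2(n/k) ≈ 14*2.716207 = 38.026898.
floor(38.026898) = 38.

38


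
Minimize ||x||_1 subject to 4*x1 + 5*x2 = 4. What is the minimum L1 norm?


Axis intercepts:
  x1 = 1, x2 = 0: L1 = 1
  x1 = 0, x2 = 4/5: L1 = 4/5
x* = (0, 4/5)
||x*||_1 = 4/5.

4/5


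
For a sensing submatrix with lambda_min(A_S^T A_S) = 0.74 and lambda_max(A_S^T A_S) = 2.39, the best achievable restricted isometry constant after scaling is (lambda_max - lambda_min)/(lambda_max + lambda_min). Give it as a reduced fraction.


lambda_max - lambda_min = 2.39 - 0.74 = 1.65.
lambda_max + lambda_min = 2.39 + 0.74 = 3.13.
delta = 1.65/3.13 = 165/313.

165/313


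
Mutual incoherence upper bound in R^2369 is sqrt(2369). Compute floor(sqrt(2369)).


48^2 = 2304 <= 2369 < 2401 = 49^2, so 48 <= sqrt(2369) < 49.
floor(sqrt(2369)) = 48.

48


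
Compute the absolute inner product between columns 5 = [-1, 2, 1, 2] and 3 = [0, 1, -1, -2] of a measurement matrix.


Inner product: -1*0 + 2*1 + 1*-1 + 2*-2
Products: [0, 2, -1, -4]
Sum = -3.
|dot| = 3.

3


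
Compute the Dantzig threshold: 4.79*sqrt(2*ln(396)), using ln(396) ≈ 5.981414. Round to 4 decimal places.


ln(396) ≈ 5.981414.
2*ln(n) ≈ 11.962828.
sqrt(2*ln(n)) ≈ sqrt(11.962828) ≈ 3.458732.
threshold ≈ 4.79*3.458732 = 16.56732628 ≈ 16.5673.

16.5673


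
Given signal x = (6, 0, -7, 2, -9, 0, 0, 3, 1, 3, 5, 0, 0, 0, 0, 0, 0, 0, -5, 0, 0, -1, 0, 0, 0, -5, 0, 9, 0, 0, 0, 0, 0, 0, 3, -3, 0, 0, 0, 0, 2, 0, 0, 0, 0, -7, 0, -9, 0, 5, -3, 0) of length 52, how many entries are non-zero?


Non-zero positions: [0, 2, 3, 4, 7, 8, 9, 10, 18, 21, 25, 27, 34, 35, 40, 45, 47, 49, 50].
Sparsity = 19.

19


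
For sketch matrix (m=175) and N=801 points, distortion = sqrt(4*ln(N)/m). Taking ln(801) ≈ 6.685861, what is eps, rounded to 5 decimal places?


ln(801) ≈ 6.685861.
4*ln(N)/m ≈ 4*6.685861/175 ≈ 0.15281968.
eps = sqrt(0.15281968) ≈ 0.3909216 ≈ 0.39092.

0.39092


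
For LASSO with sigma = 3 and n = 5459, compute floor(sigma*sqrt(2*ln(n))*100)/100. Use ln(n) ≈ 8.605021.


ln(5459) ≈ 8.605021.
2*ln(n) ≈ 17.210042.
sqrt(2*ln(n)) ≈ sqrt(17.210042) ≈ 4.148499.
lambda ≈ 3*4.148499 = 12.445497.
floor(lambda*100)/100 = 12.44.

12.44


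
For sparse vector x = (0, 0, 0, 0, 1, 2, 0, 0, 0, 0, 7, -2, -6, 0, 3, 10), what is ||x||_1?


Non-zero entries: [(4, 1), (5, 2), (10, 7), (11, -2), (12, -6), (14, 3), (15, 10)]
Absolute values: [1, 2, 7, 2, 6, 3, 10]
||x||_1 = sum = 31.

31


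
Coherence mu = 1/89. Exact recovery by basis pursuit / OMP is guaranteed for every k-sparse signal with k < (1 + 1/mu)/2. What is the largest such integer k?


1/mu = 89.
1 + 1/mu = 90.
(1 + 1/mu)/2 = 45 is an integer and the inequality is strict, so k_max = 45 - 1 = 44.

44


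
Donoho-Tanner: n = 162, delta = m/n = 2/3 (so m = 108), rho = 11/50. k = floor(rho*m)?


m = 2/3*162 = 108.
rho = 11/50.
rho*m = 11/50*108 = 23.76.
k = floor(23.76) = 23.

23


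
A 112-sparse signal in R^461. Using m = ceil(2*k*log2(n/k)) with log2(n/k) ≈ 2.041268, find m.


log2(n/k) = log2(461/112) ≈ 2.041268.
2*k*log2(n/k) ≈ 2*112*2.041268 = 457.244032.
m = ceil(457.244032) = 458.

458


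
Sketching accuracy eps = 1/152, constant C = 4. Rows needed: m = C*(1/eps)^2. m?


1/eps = 152.
(1/eps)^2 = 23104.
m = 4*23104 = 92416.

92416


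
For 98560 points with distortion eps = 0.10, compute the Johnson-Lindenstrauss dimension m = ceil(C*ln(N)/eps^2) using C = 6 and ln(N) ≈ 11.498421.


ln(98560) ≈ 11.498421.
eps^2 = 0.10^2 = 0.01.
C*ln(N)/eps^2 ≈ 6*11.498421/0.01 ≈ 6899.0526.
m = ceil(6899.0526) = 6900.

6900


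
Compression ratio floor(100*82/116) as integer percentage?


100*m/n = 100*82/116 ≈ 70.6897.
floor = 70.

70


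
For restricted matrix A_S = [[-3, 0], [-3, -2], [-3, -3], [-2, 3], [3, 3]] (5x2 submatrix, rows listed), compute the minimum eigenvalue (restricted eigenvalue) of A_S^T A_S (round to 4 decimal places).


A_S^T A_S = [[40, 18], [18, 31]].
trace = 71.
det = 916.
disc = trace^2 - 4*det = 5041 - 4*916 = 1377.
sqrt(1377) ≈ 37.107951.
lam_min = (71 - sqrt(1377))/2 ≈ (71 - 37.107951)/2 = 16.9460245 ≈ 16.9460.

16.9460


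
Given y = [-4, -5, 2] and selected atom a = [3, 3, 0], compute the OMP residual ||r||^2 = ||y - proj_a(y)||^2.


a^T a = 18.
a^T y = -27.
coeff = -27/18 = -3/2.
||r||^2 = 9/2.

9/2


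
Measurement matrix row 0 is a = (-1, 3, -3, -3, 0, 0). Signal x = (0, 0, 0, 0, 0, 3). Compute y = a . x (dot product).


Non-zero terms: ['0*3']
Products: [0]
y = sum = 0.

0


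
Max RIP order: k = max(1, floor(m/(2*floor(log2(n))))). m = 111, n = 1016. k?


floor(log2(1016)) = 9.
2*9 = 18.
m/(2*floor(log2(n))) = 111/18 ≈ 6.1667.
floor = 6.
k = max(1, 6) = 6.

6


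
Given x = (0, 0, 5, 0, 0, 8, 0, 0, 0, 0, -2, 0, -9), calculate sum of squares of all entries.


Non-zero entries: [(2, 5), (5, 8), (10, -2), (12, -9)]
Squares: [25, 64, 4, 81]
||x||_2^2 = sum = 174.

174


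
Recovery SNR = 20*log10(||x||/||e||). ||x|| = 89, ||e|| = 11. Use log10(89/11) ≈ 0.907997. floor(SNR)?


||x||/||e|| = 89/11.
log10(89/11) ≈ 0.907997.
20*log10(||x||/||e||) ≈ 20*0.907997 = 18.15994.
floor(18.15994) = 18.

18


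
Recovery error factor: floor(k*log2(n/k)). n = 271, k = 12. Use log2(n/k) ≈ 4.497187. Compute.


log2(n/k) = log2(271/12) ≈ 4.497187.
k*log2(n/k) ≈ 12*4.497187 = 53.966244.
floor(53.966244) = 53.

53


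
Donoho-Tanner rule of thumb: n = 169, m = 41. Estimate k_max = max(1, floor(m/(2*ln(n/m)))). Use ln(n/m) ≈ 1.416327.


n/m = 169/41.
ln(n/m) ≈ 1.416327.
2*ln(n/m) ≈ 2.832654.
m/(2*ln(n/m)) ≈ 41/2.832654 ≈ 14.4741.
floor = 14.
k_max = max(1, 14) = 14.

14


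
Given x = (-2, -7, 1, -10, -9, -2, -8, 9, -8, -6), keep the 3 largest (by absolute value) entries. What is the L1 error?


Sorted |x_i| descending: [10, 9, 9, 8, 8, 7, 6, 2, 2, 1]
Keep top 3: [10, 9, 9]
Tail entries: [8, 8, 7, 6, 2, 2, 1]
L1 error = sum of tail = 34.

34


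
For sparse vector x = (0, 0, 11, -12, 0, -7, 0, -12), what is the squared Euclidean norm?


Non-zero entries: [(2, 11), (3, -12), (5, -7), (7, -12)]
Squares: [121, 144, 49, 144]
||x||_2^2 = sum = 458.

458


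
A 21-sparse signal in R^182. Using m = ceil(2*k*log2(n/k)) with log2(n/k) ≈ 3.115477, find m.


log2(n/k) = log2(182/21) ≈ 3.115477.
2*k*log2(n/k) ≈ 2*21*3.115477 = 130.850034.
m = ceil(130.850034) = 131.

131


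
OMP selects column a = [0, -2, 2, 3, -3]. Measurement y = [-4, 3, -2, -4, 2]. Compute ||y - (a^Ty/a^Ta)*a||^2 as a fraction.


a^T a = 26.
a^T y = -28.
coeff = -28/26 = -14/13.
||r||^2 = 245/13.

245/13


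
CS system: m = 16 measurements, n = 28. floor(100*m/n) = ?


100*m/n = 100*16/28 ≈ 57.1429.
floor = 57.

57


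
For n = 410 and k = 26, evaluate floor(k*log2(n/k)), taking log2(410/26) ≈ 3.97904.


log2(n/k) = log2(410/26) ≈ 3.97904.
k*log2(n/k) ≈ 26*3.97904 = 103.45504.
floor(103.45504) = 103.

103


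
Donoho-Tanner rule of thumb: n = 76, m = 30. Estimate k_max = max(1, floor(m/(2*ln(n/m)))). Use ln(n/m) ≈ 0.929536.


n/m = 76/30 = 38/15.
ln(n/m) ≈ 0.929536.
2*ln(n/m) ≈ 1.859072.
m/(2*ln(n/m)) ≈ 30/1.859072 ≈ 16.1371.
floor = 16.
k_max = max(1, 16) = 16.

16


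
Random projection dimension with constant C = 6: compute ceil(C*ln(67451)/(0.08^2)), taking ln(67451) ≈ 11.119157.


ln(67451) ≈ 11.119157.
eps^2 = 0.08^2 = 0.0064.
C*ln(N)/eps^2 ≈ 6*11.119157/0.0064 ≈ 10424.2097.
m = ceil(10424.2097) = 10425.

10425


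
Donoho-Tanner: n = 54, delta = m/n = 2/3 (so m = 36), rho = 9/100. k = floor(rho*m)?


m = 2/3*54 = 36.
rho = 9/100.
rho*m = 9/100*36 = 3.24.
k = floor(3.24) = 3.

3


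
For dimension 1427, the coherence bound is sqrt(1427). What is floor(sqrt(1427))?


37^2 = 1369 <= 1427 < 1444 = 38^2, so 37 <= sqrt(1427) < 38.
floor(sqrt(1427)) = 37.

37


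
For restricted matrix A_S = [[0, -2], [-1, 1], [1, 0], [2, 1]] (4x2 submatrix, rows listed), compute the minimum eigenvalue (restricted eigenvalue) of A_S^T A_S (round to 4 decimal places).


A_S^T A_S = [[6, 1], [1, 6]].
trace = 12.
det = 35.
disc = trace^2 - 4*det = 144 - 4*35 = 4.
sqrt(4) = 2.
lam_min = (12 - 2)/2 = 5 = 5.0000.

5.0000


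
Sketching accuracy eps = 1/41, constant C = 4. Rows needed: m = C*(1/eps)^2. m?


1/eps = 41.
(1/eps)^2 = 1681.
m = 4*1681 = 6724.

6724


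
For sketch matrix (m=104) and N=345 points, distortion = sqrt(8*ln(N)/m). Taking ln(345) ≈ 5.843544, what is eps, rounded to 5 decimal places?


ln(345) ≈ 5.843544.
8*ln(N)/m ≈ 8*5.843544/104 ≈ 0.44950338.
eps = sqrt(0.44950338) ≈ 0.6704501 ≈ 0.67045.

0.67045


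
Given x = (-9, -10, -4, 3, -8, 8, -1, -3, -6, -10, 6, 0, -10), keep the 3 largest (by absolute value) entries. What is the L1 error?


Sorted |x_i| descending: [10, 10, 10, 9, 8, 8, 6, 6, 4, 3, 3, 1, 0]
Keep top 3: [10, 10, 10]
Tail entries: [9, 8, 8, 6, 6, 4, 3, 3, 1, 0]
L1 error = sum of tail = 48.

48


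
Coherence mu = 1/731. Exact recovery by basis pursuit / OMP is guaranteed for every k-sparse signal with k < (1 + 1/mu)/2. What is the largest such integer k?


1/mu = 731.
1 + 1/mu = 732.
(1 + 1/mu)/2 = 366 is an integer and the inequality is strict, so k_max = 366 - 1 = 365.

365


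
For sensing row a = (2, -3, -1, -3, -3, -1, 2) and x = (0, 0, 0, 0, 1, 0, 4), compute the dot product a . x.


Non-zero terms: ['-3*1', '2*4']
Products: [-3, 8]
y = sum = 5.

5


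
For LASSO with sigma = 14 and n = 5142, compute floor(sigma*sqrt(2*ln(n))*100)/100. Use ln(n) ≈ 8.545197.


ln(5142) ≈ 8.545197.
2*ln(n) ≈ 17.090394.
sqrt(2*ln(n)) ≈ sqrt(17.090394) ≈ 4.134053.
lambda ≈ 14*4.134053 = 57.876742.
floor(lambda*100)/100 = 57.87.

57.87


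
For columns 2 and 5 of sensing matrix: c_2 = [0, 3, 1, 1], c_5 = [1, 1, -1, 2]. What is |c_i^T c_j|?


Inner product: 0*1 + 3*1 + 1*-1 + 1*2
Products: [0, 3, -1, 2]
Sum = 4.
|dot| = 4.

4


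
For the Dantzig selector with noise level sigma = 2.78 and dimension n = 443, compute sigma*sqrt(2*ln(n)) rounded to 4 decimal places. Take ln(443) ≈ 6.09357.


ln(443) ≈ 6.09357.
2*ln(n) ≈ 12.18714.
sqrt(2*ln(n)) ≈ sqrt(12.18714) ≈ 3.491008.
threshold ≈ 2.78*3.491008 = 9.70500224 ≈ 9.7050.

9.7050


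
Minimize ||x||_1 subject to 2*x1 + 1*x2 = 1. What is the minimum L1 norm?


Axis intercepts:
  x1 = 1/2, x2 = 0: L1 = 1/2
  x1 = 0, x2 = 1: L1 = 1
x* = (1/2, 0)
||x*||_1 = 1/2.

1/2


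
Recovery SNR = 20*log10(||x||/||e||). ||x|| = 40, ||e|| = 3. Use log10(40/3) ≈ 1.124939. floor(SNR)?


||x||/||e|| = 40/3.
log10(40/3) ≈ 1.124939.
20*log10(||x||/||e||) ≈ 20*1.124939 = 22.49878.
floor(22.49878) = 22.

22


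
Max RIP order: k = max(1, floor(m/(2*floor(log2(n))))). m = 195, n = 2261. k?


floor(log2(2261)) = 11.
2*11 = 22.
m/(2*floor(log2(n))) = 195/22 ≈ 8.8636.
floor = 8.
k = max(1, 8) = 8.

8


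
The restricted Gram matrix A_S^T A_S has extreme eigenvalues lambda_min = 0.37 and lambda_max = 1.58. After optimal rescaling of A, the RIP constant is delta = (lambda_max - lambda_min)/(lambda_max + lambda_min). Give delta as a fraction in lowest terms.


lambda_max - lambda_min = 1.58 - 0.37 = 1.21.
lambda_max + lambda_min = 1.58 + 0.37 = 1.95.
delta = 1.21/1.95 = 121/195.

121/195


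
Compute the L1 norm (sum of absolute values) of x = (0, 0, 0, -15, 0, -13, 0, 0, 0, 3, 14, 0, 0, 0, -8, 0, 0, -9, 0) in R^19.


Non-zero entries: [(3, -15), (5, -13), (9, 3), (10, 14), (14, -8), (17, -9)]
Absolute values: [15, 13, 3, 14, 8, 9]
||x||_1 = sum = 62.

62


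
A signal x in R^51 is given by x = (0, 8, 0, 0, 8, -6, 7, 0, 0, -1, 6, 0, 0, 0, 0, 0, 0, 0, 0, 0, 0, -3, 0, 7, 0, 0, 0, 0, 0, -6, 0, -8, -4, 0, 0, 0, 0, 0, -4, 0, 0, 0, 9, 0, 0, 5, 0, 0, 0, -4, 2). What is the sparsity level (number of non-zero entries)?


Non-zero positions: [1, 4, 5, 6, 9, 10, 21, 23, 29, 31, 32, 38, 42, 45, 49, 50].
Sparsity = 16.

16


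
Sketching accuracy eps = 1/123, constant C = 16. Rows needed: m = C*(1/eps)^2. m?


1/eps = 123.
(1/eps)^2 = 15129.
m = 16*15129 = 242064.

242064


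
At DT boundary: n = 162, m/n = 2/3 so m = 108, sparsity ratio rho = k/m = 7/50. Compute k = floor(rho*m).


m = 2/3*162 = 108.
rho = 7/50.
rho*m = 7/50*108 = 15.12.
k = floor(15.12) = 15.

15


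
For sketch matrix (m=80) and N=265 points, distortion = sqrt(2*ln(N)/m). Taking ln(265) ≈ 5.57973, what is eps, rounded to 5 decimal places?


ln(265) ≈ 5.57973.
2*ln(N)/m ≈ 2*5.57973/80 ≈ 0.13949325.
eps = sqrt(0.13949325) ≈ 0.373488 ≈ 0.37349.

0.37349


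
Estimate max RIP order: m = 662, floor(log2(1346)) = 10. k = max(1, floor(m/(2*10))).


floor(log2(1346)) = 10.
2*10 = 20.
m/(2*floor(log2(n))) = 662/20 ≈ 33.1.
floor = 33.
k = max(1, 33) = 33.

33


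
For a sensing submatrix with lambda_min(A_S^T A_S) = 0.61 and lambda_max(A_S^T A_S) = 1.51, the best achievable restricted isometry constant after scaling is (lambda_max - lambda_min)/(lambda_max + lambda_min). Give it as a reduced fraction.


lambda_max - lambda_min = 1.51 - 0.61 = 0.90.
lambda_max + lambda_min = 1.51 + 0.61 = 2.12.
delta = 0.90/2.12 = 90/212 = 45/106.

45/106


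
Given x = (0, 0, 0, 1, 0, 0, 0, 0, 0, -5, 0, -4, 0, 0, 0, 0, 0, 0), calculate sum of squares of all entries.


Non-zero entries: [(3, 1), (9, -5), (11, -4)]
Squares: [1, 25, 16]
||x||_2^2 = sum = 42.

42


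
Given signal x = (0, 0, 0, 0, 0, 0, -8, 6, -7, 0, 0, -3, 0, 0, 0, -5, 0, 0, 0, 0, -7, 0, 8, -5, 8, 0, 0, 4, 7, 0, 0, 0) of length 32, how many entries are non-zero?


Non-zero positions: [6, 7, 8, 11, 15, 20, 22, 23, 24, 27, 28].
Sparsity = 11.

11


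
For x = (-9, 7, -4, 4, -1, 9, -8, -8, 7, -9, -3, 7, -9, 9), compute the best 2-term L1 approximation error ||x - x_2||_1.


Sorted |x_i| descending: [9, 9, 9, 9, 9, 8, 8, 7, 7, 7, 4, 4, 3, 1]
Keep top 2: [9, 9]
Tail entries: [9, 9, 9, 8, 8, 7, 7, 7, 4, 4, 3, 1]
L1 error = sum of tail = 76.

76


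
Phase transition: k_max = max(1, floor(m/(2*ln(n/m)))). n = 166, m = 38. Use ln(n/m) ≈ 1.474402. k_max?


n/m = 166/38 = 83/19.
ln(n/m) ≈ 1.474402.
2*ln(n/m) ≈ 2.948804.
m/(2*ln(n/m)) ≈ 38/2.948804 ≈ 12.8866.
floor = 12.
k_max = max(1, 12) = 12.

12


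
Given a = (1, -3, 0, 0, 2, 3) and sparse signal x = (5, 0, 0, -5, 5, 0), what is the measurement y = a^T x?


Non-zero terms: ['1*5', '0*-5', '2*5']
Products: [5, 0, 10]
y = sum = 15.

15


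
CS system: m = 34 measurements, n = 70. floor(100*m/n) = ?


100*m/n = 100*34/70 ≈ 48.5714.
floor = 48.

48


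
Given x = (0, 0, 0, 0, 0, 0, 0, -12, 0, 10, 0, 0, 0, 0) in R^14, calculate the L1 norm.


Non-zero entries: [(7, -12), (9, 10)]
Absolute values: [12, 10]
||x||_1 = sum = 22.

22


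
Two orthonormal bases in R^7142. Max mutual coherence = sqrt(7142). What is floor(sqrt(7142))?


84^2 = 7056 <= 7142 < 7225 = 85^2, so 84 <= sqrt(7142) < 85.
floor(sqrt(7142)) = 84.

84


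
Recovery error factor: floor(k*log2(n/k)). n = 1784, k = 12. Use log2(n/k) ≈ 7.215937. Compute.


log2(n/k) = log2(1784/12) ≈ 7.215937.
k*log2(n/k) ≈ 12*7.215937 = 86.591244.
floor(86.591244) = 86.

86


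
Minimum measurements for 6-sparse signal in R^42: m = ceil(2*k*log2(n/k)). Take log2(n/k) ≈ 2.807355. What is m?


log2(n/k) = log2(42/6) ≈ 2.807355.
2*k*log2(n/k) ≈ 2*6*2.807355 = 33.68826.
m = ceil(33.68826) = 34.

34


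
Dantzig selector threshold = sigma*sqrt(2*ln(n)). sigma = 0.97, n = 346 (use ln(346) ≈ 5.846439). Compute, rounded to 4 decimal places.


ln(346) ≈ 5.846439.
2*ln(n) ≈ 11.692878.
sqrt(2*ln(n)) ≈ sqrt(11.692878) ≈ 3.419485.
threshold ≈ 0.97*3.419485 = 3.31690045 ≈ 3.3169.

3.3169


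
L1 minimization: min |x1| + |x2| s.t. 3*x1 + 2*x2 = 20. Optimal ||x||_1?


Axis intercepts:
  x1 = 20/3, x2 = 0: L1 = 20/3
  x1 = 0, x2 = 10: L1 = 10
x* = (20/3, 0)
||x*||_1 = 20/3.

20/3


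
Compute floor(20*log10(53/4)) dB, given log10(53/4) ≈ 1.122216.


||x||/||e|| = 53/4.
log10(53/4) ≈ 1.122216.
20*log10(||x||/||e||) ≈ 20*1.122216 = 22.44432.
floor(22.44432) = 22.

22


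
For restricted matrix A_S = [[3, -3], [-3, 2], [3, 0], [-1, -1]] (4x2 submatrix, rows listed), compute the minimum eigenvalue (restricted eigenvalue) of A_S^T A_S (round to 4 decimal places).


A_S^T A_S = [[28, -14], [-14, 14]].
trace = 42.
det = 196.
disc = trace^2 - 4*det = 1764 - 4*196 = 980.
sqrt(980) ≈ 31.304952.
lam_min = (42 - sqrt(980))/2 ≈ (42 - 31.304952)/2 = 5.347524 ≈ 5.3475.

5.3475


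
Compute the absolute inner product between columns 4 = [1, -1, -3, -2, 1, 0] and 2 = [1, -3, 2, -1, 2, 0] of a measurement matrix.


Inner product: 1*1 + -1*-3 + -3*2 + -2*-1 + 1*2 + 0*0
Products: [1, 3, -6, 2, 2, 0]
Sum = 2.
|dot| = 2.

2


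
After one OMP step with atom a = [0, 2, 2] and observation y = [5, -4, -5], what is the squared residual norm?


a^T a = 8.
a^T y = -18.
coeff = -18/8 = -9/4.
||r||^2 = 51/2.

51/2


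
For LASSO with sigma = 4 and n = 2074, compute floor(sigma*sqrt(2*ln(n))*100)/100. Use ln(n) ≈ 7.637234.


ln(2074) ≈ 7.637234.
2*ln(n) ≈ 15.274468.
sqrt(2*ln(n)) ≈ sqrt(15.274468) ≈ 3.908256.
lambda ≈ 4*3.908256 = 15.633024.
floor(lambda*100)/100 = 15.63.

15.63


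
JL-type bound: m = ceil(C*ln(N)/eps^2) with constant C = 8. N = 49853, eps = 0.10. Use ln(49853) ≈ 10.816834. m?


ln(49853) ≈ 10.816834.
eps^2 = 0.10^2 = 0.01.
C*ln(N)/eps^2 ≈ 8*10.816834/0.01 ≈ 8653.4672.
m = ceil(8653.4672) = 8654.

8654


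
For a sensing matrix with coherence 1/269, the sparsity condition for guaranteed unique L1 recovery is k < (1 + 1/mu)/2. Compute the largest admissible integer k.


1/mu = 269.
1 + 1/mu = 270.
(1 + 1/mu)/2 = 135 is an integer and the inequality is strict, so k_max = 135 - 1 = 134.

134


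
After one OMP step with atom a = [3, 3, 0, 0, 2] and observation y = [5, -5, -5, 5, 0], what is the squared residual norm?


a^T a = 22.
a^T y = 0.
coeff = 0/22 = 0.
||r||^2 = 100.

100


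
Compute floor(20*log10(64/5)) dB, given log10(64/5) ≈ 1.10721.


||x||/||e|| = 64/5.
log10(64/5) ≈ 1.10721.
20*log10(||x||/||e||) ≈ 20*1.10721 = 22.1442.
floor(22.1442) = 22.

22


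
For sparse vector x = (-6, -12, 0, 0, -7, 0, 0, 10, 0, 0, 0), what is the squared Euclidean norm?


Non-zero entries: [(0, -6), (1, -12), (4, -7), (7, 10)]
Squares: [36, 144, 49, 100]
||x||_2^2 = sum = 329.

329


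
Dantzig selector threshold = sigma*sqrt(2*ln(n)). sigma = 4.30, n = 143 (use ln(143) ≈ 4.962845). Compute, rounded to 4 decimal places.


ln(143) ≈ 4.962845.
2*ln(n) ≈ 9.92569.
sqrt(2*ln(n)) ≈ sqrt(9.92569) ≈ 3.150506.
threshold ≈ 4.30*3.150506 = 13.5471758 ≈ 13.5472.

13.5472


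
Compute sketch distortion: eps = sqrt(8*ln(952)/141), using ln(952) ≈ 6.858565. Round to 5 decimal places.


ln(952) ≈ 6.858565.
8*ln(N)/m ≈ 8*6.858565/141 ≈ 0.38913844.
eps = sqrt(0.38913844) ≈ 0.6238096 ≈ 0.62381.

0.62381


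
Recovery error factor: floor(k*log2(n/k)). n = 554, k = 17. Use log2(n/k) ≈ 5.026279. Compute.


log2(n/k) = log2(554/17) ≈ 5.026279.
k*log2(n/k) ≈ 17*5.026279 = 85.446743.
floor(85.446743) = 85.

85


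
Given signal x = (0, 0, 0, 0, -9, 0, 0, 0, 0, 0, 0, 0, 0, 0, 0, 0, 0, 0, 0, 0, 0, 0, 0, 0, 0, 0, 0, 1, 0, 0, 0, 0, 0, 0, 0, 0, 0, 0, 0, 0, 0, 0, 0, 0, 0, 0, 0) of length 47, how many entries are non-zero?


Non-zero positions: [4, 27].
Sparsity = 2.

2


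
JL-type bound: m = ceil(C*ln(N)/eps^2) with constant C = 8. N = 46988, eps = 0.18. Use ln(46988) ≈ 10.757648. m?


ln(46988) ≈ 10.757648.
eps^2 = 0.18^2 = 0.0324.
C*ln(N)/eps^2 ≈ 8*10.757648/0.0324 ≈ 2656.2094.
m = ceil(2656.2094) = 2657.

2657


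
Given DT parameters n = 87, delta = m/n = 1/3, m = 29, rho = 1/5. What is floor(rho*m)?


m = 1/3*87 = 29.
rho = 1/5.
rho*m = 1/5*29 = 5.8.
k = floor(5.8) = 5.

5


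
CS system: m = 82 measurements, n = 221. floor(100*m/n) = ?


100*m/n = 100*82/221 ≈ 37.1041.
floor = 37.

37


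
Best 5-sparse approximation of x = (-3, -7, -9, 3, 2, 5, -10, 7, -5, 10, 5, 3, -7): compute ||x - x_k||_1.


Sorted |x_i| descending: [10, 10, 9, 7, 7, 7, 5, 5, 5, 3, 3, 3, 2]
Keep top 5: [10, 10, 9, 7, 7]
Tail entries: [7, 5, 5, 5, 3, 3, 3, 2]
L1 error = sum of tail = 33.

33


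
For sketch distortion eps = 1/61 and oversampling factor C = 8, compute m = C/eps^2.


1/eps = 61.
(1/eps)^2 = 3721.
m = 8*3721 = 29768.

29768


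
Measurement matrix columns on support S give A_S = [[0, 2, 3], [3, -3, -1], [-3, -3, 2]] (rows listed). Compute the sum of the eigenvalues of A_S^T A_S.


Sum of eigenvalues of A_S^T A_S = trace(A_S^T A_S) = sum of squared column norms of A_S.
A_S^T A_S diagonal: [18, 22, 14].
trace = 18 + 22 + 14 = 54.

54


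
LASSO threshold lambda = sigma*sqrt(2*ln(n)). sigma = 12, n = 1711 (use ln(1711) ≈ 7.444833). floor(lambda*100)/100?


ln(1711) ≈ 7.444833.
2*ln(n) ≈ 14.889666.
sqrt(2*ln(n)) ≈ sqrt(14.889666) ≈ 3.858713.
lambda ≈ 12*3.858713 = 46.304556.
floor(lambda*100)/100 = 46.30.

46.30


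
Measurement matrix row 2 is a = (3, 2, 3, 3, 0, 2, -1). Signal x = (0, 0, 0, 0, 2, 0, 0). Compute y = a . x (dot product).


Non-zero terms: ['0*2']
Products: [0]
y = sum = 0.

0


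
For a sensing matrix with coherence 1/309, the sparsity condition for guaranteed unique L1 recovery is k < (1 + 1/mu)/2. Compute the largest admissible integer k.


1/mu = 309.
1 + 1/mu = 310.
(1 + 1/mu)/2 = 155 is an integer and the inequality is strict, so k_max = 155 - 1 = 154.

154


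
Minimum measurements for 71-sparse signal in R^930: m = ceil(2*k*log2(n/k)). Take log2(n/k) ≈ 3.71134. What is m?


log2(n/k) = log2(930/71) ≈ 3.71134.
2*k*log2(n/k) ≈ 2*71*3.71134 = 527.01028.
m = ceil(527.01028) = 528.

528


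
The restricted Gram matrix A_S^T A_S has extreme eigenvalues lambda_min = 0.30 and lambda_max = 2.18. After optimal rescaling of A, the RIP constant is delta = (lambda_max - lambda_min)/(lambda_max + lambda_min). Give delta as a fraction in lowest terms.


lambda_max - lambda_min = 2.18 - 0.30 = 1.88.
lambda_max + lambda_min = 2.18 + 0.30 = 2.48.
delta = 1.88/2.48 = 188/248 = 47/62.

47/62


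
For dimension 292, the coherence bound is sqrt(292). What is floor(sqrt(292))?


17^2 = 289 <= 292 < 324 = 18^2, so 17 <= sqrt(292) < 18.
floor(sqrt(292)) = 17.

17


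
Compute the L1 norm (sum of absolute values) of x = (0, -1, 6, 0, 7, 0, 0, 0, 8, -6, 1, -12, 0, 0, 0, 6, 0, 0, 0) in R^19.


Non-zero entries: [(1, -1), (2, 6), (4, 7), (8, 8), (9, -6), (10, 1), (11, -12), (15, 6)]
Absolute values: [1, 6, 7, 8, 6, 1, 12, 6]
||x||_1 = sum = 47.

47


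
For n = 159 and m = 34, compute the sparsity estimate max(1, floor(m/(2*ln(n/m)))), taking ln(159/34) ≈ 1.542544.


n/m = 159/34.
ln(n/m) ≈ 1.542544.
2*ln(n/m) ≈ 3.085088.
m/(2*ln(n/m)) ≈ 34/3.085088 ≈ 11.0208.
floor = 11.
k_max = max(1, 11) = 11.

11


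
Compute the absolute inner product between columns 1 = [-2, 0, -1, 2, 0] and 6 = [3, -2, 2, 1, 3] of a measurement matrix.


Inner product: -2*3 + 0*-2 + -1*2 + 2*1 + 0*3
Products: [-6, 0, -2, 2, 0]
Sum = -6.
|dot| = 6.

6


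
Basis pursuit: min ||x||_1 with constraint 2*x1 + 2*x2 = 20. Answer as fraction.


Axis intercepts:
  x1 = 10, x2 = 0: L1 = 10
  x1 = 0, x2 = 10: L1 = 10
x* = (10, 0)
||x*||_1 = 10.

10


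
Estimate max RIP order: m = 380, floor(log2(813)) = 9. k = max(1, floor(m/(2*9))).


floor(log2(813)) = 9.
2*9 = 18.
m/(2*floor(log2(n))) = 380/18 ≈ 21.1111.
floor = 21.
k = max(1, 21) = 21.

21


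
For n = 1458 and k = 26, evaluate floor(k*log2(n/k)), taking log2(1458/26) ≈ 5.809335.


log2(n/k) = log2(1458/26) ≈ 5.809335.
k*log2(n/k) ≈ 26*5.809335 = 151.04271.
floor(151.04271) = 151.

151


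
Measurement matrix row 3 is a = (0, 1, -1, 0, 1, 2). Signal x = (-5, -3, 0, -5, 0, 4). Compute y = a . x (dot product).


Non-zero terms: ['0*-5', '1*-3', '0*-5', '2*4']
Products: [0, -3, 0, 8]
y = sum = 5.

5


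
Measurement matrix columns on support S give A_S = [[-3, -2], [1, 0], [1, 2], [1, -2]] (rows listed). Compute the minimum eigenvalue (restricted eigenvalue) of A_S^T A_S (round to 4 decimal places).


A_S^T A_S = [[12, 6], [6, 12]].
trace = 24.
det = 108.
disc = trace^2 - 4*det = 576 - 4*108 = 144.
sqrt(144) = 12.
lam_min = (24 - 12)/2 = 6 = 6.0000.

6.0000


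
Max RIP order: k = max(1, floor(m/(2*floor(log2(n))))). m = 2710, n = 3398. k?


floor(log2(3398)) = 11.
2*11 = 22.
m/(2*floor(log2(n))) = 2710/22 ≈ 123.1818.
floor = 123.
k = max(1, 123) = 123.

123


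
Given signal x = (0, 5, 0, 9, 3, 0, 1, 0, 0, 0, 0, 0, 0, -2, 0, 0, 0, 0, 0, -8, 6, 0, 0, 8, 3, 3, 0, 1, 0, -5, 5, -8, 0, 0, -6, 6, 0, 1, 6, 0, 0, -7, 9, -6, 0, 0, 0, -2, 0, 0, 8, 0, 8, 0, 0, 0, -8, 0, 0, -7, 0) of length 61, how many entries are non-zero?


Non-zero positions: [1, 3, 4, 6, 13, 19, 20, 23, 24, 25, 27, 29, 30, 31, 34, 35, 37, 38, 41, 42, 43, 47, 50, 52, 56, 59].
Sparsity = 26.

26


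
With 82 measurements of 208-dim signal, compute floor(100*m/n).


100*m/n = 100*82/208 ≈ 39.4231.
floor = 39.

39


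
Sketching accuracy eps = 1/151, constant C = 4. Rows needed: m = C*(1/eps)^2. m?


1/eps = 151.
(1/eps)^2 = 22801.
m = 4*22801 = 91204.

91204


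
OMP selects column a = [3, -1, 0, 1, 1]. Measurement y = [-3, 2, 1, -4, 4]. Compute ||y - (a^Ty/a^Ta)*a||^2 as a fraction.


a^T a = 12.
a^T y = -11.
coeff = -11/12 = -11/12.
||r||^2 = 431/12.

431/12


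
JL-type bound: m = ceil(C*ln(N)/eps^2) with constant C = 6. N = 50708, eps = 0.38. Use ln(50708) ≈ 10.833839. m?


ln(50708) ≈ 10.833839.
eps^2 = 0.38^2 = 0.1444.
C*ln(N)/eps^2 ≈ 6*10.833839/0.1444 ≈ 450.1595.
m = ceil(450.1595) = 451.

451


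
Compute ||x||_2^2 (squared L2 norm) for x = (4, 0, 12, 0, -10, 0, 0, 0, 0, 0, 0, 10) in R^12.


Non-zero entries: [(0, 4), (2, 12), (4, -10), (11, 10)]
Squares: [16, 144, 100, 100]
||x||_2^2 = sum = 360.

360


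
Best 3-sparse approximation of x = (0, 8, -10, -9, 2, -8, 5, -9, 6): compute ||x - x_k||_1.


Sorted |x_i| descending: [10, 9, 9, 8, 8, 6, 5, 2, 0]
Keep top 3: [10, 9, 9]
Tail entries: [8, 8, 6, 5, 2, 0]
L1 error = sum of tail = 29.

29


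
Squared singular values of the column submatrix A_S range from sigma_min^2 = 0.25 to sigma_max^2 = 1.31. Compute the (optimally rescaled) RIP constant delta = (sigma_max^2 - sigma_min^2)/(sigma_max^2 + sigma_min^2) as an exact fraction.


lambda_max - lambda_min = 1.31 - 0.25 = 1.06.
lambda_max + lambda_min = 1.31 + 0.25 = 1.56.
delta = 1.06/1.56 = 106/156 = 53/78.

53/78


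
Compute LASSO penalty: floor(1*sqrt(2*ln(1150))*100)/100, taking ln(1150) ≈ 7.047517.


ln(1150) ≈ 7.047517.
2*ln(n) ≈ 14.095034.
sqrt(2*ln(n)) ≈ sqrt(14.095034) ≈ 3.754335.
lambda ≈ 1*3.754335 = 3.754335.
floor(lambda*100)/100 = 3.75.

3.75


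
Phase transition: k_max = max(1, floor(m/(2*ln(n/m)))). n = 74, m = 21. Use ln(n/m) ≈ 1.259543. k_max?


n/m = 74/21.
ln(n/m) ≈ 1.259543.
2*ln(n/m) ≈ 2.519086.
m/(2*ln(n/m)) ≈ 21/2.519086 ≈ 8.3364.
floor = 8.
k_max = max(1, 8) = 8.

8


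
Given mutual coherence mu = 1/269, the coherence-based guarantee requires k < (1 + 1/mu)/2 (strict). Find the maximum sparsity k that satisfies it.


1/mu = 269.
1 + 1/mu = 270.
(1 + 1/mu)/2 = 135 is an integer and the inequality is strict, so k_max = 135 - 1 = 134.

134


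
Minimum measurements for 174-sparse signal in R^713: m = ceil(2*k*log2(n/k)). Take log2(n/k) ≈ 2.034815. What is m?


log2(n/k) = log2(713/174) ≈ 2.034815.
2*k*log2(n/k) ≈ 2*174*2.034815 = 708.11562.
m = ceil(708.11562) = 709.

709


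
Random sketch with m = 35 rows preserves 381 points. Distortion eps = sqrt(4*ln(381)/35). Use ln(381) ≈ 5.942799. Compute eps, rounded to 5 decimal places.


ln(381) ≈ 5.942799.
4*ln(N)/m ≈ 4*5.942799/35 ≈ 0.67917703.
eps = sqrt(0.67917703) ≈ 0.824122 ≈ 0.82412.

0.82412
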